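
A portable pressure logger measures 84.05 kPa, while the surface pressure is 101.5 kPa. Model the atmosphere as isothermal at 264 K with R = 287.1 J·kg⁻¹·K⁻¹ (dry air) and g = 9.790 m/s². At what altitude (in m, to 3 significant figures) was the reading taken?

z ≈ 1460 m

Scale height: H = RT/g = 287.1 × 264 / 9.790 = 7742.0 m.
Invert the barometric formula: z = H ln(P₀/P).
P₀/P = 101.5/84.05 = 1.2076; ln(1.2076) = 0.18863.
z = 7742.0 × 0.18863 = 1460.4 m.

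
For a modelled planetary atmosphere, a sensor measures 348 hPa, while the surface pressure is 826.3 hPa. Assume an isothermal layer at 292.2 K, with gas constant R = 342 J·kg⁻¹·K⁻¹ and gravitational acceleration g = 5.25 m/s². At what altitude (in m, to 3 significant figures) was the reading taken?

Scale height: H = RT/g = 342 × 292.2 / 5.25 = 19035 m.
Invert the barometric formula: z = H ln(P₀/P).
P₀/P = 826.3/348 = 2.3744; ln(2.3744) = 0.86474.
z = 19035 × 0.86474 = 16460 m.

z ≈ 16500 m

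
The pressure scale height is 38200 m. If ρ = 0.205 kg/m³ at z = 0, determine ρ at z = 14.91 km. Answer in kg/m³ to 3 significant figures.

ρ ≈ 0.139 kg/m³

In an isothermal atmosphere, density decays like pressure: ρ = ρ₀ exp(−z/H).
z/H = 14910/38200 = 0.39031; exp(−0.39031) = 0.67685.
ρ = 0.205 × 0.67685 = 0.13875 kg/m³.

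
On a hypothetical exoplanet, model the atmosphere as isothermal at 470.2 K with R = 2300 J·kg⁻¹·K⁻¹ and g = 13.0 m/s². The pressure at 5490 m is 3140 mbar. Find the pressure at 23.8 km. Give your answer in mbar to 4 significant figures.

P ≈ 2520 mbar

Scale height: H = RT/g = 2300 × 470.2 / 13.0 = 83189 m.
Between two levels, P₂ = P₁ exp(−Δz/H) with Δz = z₂ − z₁.
Δz = 23800 − 5490.0 = 18310 m; Δz/H = 18310/83189 = 0.22010.
P₂ = 3140 × exp(−0.22010) = 3140 × 0.80244 = 2519.7 mbar.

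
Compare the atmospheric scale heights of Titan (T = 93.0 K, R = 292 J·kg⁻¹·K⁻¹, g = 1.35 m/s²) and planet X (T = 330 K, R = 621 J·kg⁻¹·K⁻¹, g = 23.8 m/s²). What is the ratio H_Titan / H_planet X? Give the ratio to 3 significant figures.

H = RT/g for each body.
H_Titan = 292 × 93.0 / 1.35 = 20116 m.
H_planet X = 621 × 330 / 23.8 = 8610.5 m.
H_Titan/H_planet X = 20116/8610.5 = 2.3362.

H_Titan/H_planet X ≈ 2.34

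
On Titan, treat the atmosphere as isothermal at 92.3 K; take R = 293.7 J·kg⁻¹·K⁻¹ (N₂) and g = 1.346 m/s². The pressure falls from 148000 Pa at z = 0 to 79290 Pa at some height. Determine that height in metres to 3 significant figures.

Scale height: H = RT/g = 293.7 × 92.3 / 1.346 = 20140 m.
Invert the barometric formula: z = H ln(P₀/P).
P₀/P = 148000/79290 = 1.8666; ln(1.8666) = 0.62412.
z = 20140 × 0.62412 = 12570 m.

z ≈ 12600 m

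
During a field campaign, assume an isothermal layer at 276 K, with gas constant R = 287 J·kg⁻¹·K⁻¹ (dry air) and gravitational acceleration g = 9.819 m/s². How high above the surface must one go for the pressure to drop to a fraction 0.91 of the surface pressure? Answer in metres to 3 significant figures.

z ≈ 761 m

Scale height: H = RT/g = 287 × 276 / 9.819 = 8067.2 m.
Set P/P₀ = exp(−z/H) = 0.91, so z = −H ln(0.91).
−ln(0.91) = 0.094311; z = 8067.2 × 0.094311 = 760.83 m.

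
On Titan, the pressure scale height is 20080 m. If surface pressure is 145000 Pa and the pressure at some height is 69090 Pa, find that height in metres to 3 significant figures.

z ≈ 14900 m

Invert the barometric formula: z = H ln(P₀/P).
P₀/P = 145000/69090 = 2.0987; ln(2.0987) = 0.74132.
z = 20080 × 0.74132 = 14886 m.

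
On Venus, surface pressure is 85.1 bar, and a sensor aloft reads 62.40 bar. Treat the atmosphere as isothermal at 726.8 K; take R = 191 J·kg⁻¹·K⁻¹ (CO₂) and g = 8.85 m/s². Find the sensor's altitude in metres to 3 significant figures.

Scale height: H = RT/g = 191 × 726.8 / 8.85 = 15686 m.
Invert the barometric formula: z = H ln(P₀/P).
P₀/P = 85.1/62.40 = 1.3638; ln(1.3638) = 0.31027.
z = 15686 × 0.31027 = 4866.9 m.

z ≈ 4870 m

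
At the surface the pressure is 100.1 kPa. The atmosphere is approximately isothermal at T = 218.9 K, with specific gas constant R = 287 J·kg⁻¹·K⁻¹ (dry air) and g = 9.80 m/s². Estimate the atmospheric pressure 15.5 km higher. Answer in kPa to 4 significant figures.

Scale height: H = RT/g = 287 × 218.9 / 9.80 = 6410.6 m.
Barometric formula: P = P₀ exp(−z/H).
z/H = 15500/6410.6 = 2.4179; exp(−2.4179) = 0.089109.
P = 100.1 × 0.089109 = 8.9198 kPa.

P ≈ 8.920 kPa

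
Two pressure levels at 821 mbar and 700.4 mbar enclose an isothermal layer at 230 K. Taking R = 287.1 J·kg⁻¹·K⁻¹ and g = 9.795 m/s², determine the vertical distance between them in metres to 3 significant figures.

Δz ≈ 1070 m

Hypsometric equation: Δz = (R T̄/g) ln(P₁/P₂).
R T̄/g = 287.1 × 230 / 9.795 = 6741.5 m.
ln(821/700.4) = ln(1.1722) = 0.15888.
Δz = 6741.5 × 0.15888 = 1071.1 m.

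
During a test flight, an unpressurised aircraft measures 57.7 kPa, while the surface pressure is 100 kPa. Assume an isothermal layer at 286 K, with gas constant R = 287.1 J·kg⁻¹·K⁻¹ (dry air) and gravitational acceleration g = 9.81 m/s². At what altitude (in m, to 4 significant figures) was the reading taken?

Scale height: H = RT/g = 287.1 × 286 / 9.81 = 8370.1 m.
Invert the barometric formula: z = H ln(P₀/P).
P₀/P = 100/57.7 = 1.7331; ln(1.7331) = 0.54991.
z = 8370.1 × 0.54991 = 4602.8 m.

z ≈ 4603 m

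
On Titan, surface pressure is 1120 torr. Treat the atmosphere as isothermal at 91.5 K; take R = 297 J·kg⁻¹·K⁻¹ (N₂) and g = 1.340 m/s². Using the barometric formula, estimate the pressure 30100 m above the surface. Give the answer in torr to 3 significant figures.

P ≈ 254 torr

Scale height: H = RT/g = 297 × 91.5 / 1.340 = 20280 m.
Barometric formula: P = P₀ exp(−z/H).
z/H = 30100/20280 = 1.4842; exp(−1.4842) = 0.22668.
P = 1120 × 0.22668 = 253.88 torr.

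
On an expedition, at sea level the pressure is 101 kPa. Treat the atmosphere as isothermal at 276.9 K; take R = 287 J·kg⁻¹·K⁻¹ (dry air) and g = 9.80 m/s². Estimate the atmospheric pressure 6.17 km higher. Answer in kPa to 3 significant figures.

P ≈ 47.2 kPa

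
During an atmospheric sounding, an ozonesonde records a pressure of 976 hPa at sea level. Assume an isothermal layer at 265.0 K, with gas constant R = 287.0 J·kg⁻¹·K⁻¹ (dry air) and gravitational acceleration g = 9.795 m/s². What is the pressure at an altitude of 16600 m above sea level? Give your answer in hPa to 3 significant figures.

P ≈ 115 hPa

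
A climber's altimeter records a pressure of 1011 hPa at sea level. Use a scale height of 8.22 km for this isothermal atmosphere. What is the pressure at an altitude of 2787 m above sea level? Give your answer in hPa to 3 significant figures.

P ≈ 720 hPa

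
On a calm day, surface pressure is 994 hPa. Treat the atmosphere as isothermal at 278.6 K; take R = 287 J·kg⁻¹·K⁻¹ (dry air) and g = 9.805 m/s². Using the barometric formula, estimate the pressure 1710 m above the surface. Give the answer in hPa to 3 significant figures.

P ≈ 806 hPa

Scale height: H = RT/g = 287 × 278.6 / 9.805 = 8154.8 m.
Barometric formula: P = P₀ exp(−z/H).
z/H = 1710.0/8154.8 = 0.20969; exp(−0.20969) = 0.81084.
P = 994 × 0.81084 = 805.97 hPa.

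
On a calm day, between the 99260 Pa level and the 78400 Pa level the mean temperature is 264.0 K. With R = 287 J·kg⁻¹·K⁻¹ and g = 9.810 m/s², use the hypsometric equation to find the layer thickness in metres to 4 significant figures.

Hypsometric equation: Δz = (R T̄/g) ln(P₁/P₂).
R T̄/g = 287 × 264.0 / 9.810 = 7723.5 m.
ln(99260/78400) = ln(1.2661) = 0.23594.
Δz = 7723.5 × 0.23594 = 1822.3 m.

Δz ≈ 1822 m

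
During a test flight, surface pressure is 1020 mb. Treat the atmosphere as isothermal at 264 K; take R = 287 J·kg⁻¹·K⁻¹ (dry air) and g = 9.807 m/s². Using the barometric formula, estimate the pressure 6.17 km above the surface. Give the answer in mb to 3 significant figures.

Scale height: H = RT/g = 287 × 264 / 9.807 = 7725.9 m.
Barometric formula: P = P₀ exp(−z/H).
z/H = 6170.0/7725.9 = 0.79861; exp(−0.79861) = 0.44995.
P = 1020 × 0.44995 = 458.95 mb.

P ≈ 459 mb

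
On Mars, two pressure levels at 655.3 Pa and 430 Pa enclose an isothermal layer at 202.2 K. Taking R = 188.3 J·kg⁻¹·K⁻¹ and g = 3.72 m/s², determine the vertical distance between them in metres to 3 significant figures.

Δz ≈ 4310 m

Hypsometric equation: Δz = (R T̄/g) ln(P₁/P₂).
R T̄/g = 188.3 × 202.2 / 3.72 = 10235 m.
ln(655.3/430) = ln(1.5240) = 0.42134.
Δz = 10235 × 0.42134 = 4312.4 m.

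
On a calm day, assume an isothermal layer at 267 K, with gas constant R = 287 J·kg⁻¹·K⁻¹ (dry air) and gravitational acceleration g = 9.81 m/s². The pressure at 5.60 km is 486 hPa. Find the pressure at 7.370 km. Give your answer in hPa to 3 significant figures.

P ≈ 387 hPa

Scale height: H = RT/g = 287 × 267 / 9.81 = 7811.3 m.
Between two levels, P₂ = P₁ exp(−Δz/H) with Δz = z₂ − z₁.
Δz = 7370.0 − 5600.0 = 1770.0 m; Δz/H = 1770.0/7811.3 = 0.22659.
P₂ = 486 × exp(−0.22659) = 486 × 0.79725 = 387.46 hPa.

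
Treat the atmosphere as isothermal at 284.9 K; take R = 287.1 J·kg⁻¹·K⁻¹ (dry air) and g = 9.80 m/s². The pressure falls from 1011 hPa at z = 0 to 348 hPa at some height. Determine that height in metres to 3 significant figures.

Scale height: H = RT/g = 287.1 × 284.9 / 9.80 = 8346.4 m.
Invert the barometric formula: z = H ln(P₀/P).
P₀/P = 1011/348 = 2.9052; ln(2.9052) = 1.0665.
z = 8346.4 × 1.0665 = 8901.4 m.

z ≈ 8900 m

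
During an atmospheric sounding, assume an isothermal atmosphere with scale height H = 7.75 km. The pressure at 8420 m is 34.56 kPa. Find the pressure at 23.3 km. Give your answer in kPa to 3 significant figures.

P ≈ 5.07 kPa

Between two levels, P₂ = P₁ exp(−Δz/H) with Δz = z₂ − z₁.
Δz = 23300 − 8420.0 = 14880 m; Δz/H = 14880/7750.0 = 1.9200.
P₂ = 34.56 × exp(−1.9200) = 34.56 × 0.14661 = 5.0668 kPa.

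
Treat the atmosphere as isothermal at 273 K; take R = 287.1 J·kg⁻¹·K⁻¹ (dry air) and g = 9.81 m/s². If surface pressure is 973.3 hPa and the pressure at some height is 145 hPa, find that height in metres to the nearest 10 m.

z ≈ 15210 m

Scale height: H = RT/g = 287.1 × 273 / 9.81 = 7989.6 m.
Invert the barometric formula: z = H ln(P₀/P).
P₀/P = 973.3/145 = 6.7124; ln(6.7124) = 1.9040.
z = 7989.6 × 1.9040 = 15212 m.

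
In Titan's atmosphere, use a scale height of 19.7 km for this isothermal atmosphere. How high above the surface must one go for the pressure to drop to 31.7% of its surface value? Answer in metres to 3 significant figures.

Set P/P₀ = exp(−z/H) = 0.317, so z = −H ln(0.317).
−ln(0.317) = 1.1489; z = 19700 × 1.1489 = 22633 m.

z ≈ 22600 m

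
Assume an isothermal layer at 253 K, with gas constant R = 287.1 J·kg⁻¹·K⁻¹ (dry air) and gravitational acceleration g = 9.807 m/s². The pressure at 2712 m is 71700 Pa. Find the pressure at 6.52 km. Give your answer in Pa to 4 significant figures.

Scale height: H = RT/g = 287.1 × 253 / 9.807 = 7406.6 m.
Between two levels, P₂ = P₁ exp(−Δz/H) with Δz = z₂ − z₁.
Δz = 6520.0 − 2712.0 = 3808.0 m; Δz/H = 3808.0/7406.6 = 0.51414.
P₂ = 71700 × exp(−0.51414) = 71700 × 0.59801 = 42877 Pa.

P ≈ 42880 Pa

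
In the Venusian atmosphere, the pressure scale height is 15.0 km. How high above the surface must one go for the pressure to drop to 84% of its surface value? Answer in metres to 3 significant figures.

z ≈ 2620 m

Set P/P₀ = exp(−z/H) = 0.84, so z = −H ln(0.84).
−ln(0.84) = 0.17435; z = 15000 × 0.17435 = 2615.2 m.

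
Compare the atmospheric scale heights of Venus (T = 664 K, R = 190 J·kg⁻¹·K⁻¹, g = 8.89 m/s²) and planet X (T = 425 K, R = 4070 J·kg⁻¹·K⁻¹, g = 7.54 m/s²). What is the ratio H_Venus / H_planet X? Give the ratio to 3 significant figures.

H_Venus/H_planet X ≈ 0.0619

H = RT/g for each body.
H_Venus = 190 × 664 / 8.89 = 14191 m.
H_planet X = 4070 × 425 / 7.54 = 229410 m.
H_Venus/H_planet X = 14191/229410 = 0.061859.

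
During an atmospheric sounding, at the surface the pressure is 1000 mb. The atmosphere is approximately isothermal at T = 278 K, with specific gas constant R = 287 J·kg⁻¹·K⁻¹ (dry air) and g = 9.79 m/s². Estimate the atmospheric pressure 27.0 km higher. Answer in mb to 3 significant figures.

P ≈ 36.4 mb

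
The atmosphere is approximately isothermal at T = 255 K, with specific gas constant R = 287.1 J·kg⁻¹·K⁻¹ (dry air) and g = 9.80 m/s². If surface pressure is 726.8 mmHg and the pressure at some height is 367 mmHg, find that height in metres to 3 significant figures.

Scale height: H = RT/g = 287.1 × 255 / 9.80 = 7470.5 m.
Invert the barometric formula: z = H ln(P₀/P).
P₀/P = 726.8/367 = 1.9804; ln(1.9804) = 0.68330.
z = 7470.5 × 0.68330 = 5104.6 m.

z ≈ 5100 m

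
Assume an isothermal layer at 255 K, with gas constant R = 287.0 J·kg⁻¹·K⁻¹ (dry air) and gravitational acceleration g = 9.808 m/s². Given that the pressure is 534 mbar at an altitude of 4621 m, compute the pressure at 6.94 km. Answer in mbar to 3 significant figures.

P ≈ 391 mbar

Scale height: H = RT/g = 287.0 × 255 / 9.808 = 7461.8 m.
Between two levels, P₂ = P₁ exp(−Δz/H) with Δz = z₂ − z₁.
Δz = 6940.0 − 4621.0 = 2319.0 m; Δz/H = 2319.0/7461.8 = 0.31078.
P₂ = 534 × exp(−0.31078) = 534 × 0.73288 = 391.36 mbar.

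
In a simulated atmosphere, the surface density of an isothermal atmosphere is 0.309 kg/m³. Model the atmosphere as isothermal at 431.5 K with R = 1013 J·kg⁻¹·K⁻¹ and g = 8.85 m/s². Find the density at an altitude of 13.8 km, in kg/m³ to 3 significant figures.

ρ ≈ 0.234 kg/m³

Scale height: H = RT/g = 1013 × 431.5 / 8.85 = 49391 m.
In an isothermal atmosphere, density decays like pressure: ρ = ρ₀ exp(−z/H).
z/H = 13800/49391 = 0.27940; exp(−0.27940) = 0.75624.
ρ = 0.309 × 0.75624 = 0.23368 kg/m³.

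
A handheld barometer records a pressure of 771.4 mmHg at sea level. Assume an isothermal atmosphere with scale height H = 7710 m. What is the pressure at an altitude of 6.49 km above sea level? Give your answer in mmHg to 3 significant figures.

P ≈ 332 mmHg

Barometric formula: P = P₀ exp(−z/H).
z/H = 6490.0/7710.0 = 0.84176; exp(−0.84176) = 0.43095.
P = 771.4 × 0.43095 = 332.43 mmHg.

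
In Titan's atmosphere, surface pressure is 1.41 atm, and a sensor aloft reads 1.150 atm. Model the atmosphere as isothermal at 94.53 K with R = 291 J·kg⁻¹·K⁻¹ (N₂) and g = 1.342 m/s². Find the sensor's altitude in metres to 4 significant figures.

Scale height: H = RT/g = 291 × 94.53 / 1.342 = 20498 m.
Invert the barometric formula: z = H ln(P₀/P).
P₀/P = 1.41/1.150 = 1.2261; ln(1.2261) = 0.20384.
z = 20498 × 0.20384 = 4178.3 m.

z ≈ 4178 m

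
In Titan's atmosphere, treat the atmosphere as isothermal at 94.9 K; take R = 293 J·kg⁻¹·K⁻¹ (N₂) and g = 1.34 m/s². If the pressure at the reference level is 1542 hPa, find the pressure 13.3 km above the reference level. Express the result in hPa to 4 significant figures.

Scale height: H = RT/g = 293 × 94.9 / 1.34 = 20751 m.
Barometric formula: P = P₀ exp(−z/H).
z/H = 13300/20751 = 0.64093; exp(−0.64093) = 0.52680.
P = 1542 × 0.52680 = 812.33 hPa.

P ≈ 812.3 hPa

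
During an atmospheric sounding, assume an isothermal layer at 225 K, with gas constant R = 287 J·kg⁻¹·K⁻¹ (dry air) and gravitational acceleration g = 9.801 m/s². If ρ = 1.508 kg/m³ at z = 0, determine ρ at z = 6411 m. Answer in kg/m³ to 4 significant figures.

ρ ≈ 0.5699 kg/m³

Scale height: H = RT/g = 287 × 225 / 9.801 = 6588.6 m.
In an isothermal atmosphere, density decays like pressure: ρ = ρ₀ exp(−z/H).
z/H = 6411.0/6588.6 = 0.97304; exp(−0.97304) = 0.37793.
ρ = 1.508 × 0.37793 = 0.56992 kg/m³.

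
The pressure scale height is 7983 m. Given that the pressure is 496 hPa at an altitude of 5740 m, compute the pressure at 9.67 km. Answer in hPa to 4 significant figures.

P ≈ 303.2 hPa

Between two levels, P₂ = P₁ exp(−Δz/H) with Δz = z₂ − z₁.
Δz = 9670.0 − 5740.0 = 3930.0 m; Δz/H = 3930.0/7983.0 = 0.49230.
P₂ = 496 × exp(−0.49230) = 496 × 0.61122 = 303.17 hPa.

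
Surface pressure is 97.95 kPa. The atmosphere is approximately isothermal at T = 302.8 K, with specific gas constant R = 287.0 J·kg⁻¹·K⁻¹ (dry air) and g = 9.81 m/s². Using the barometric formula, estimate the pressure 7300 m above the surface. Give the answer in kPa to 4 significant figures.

P ≈ 42.97 kPa

Scale height: H = RT/g = 287.0 × 302.8 / 9.81 = 8858.7 m.
Barometric formula: P = P₀ exp(−z/H).
z/H = 7300.0/8858.7 = 0.82405; exp(−0.82405) = 0.43865.
P = 97.95 × 0.43865 = 42.966 kPa.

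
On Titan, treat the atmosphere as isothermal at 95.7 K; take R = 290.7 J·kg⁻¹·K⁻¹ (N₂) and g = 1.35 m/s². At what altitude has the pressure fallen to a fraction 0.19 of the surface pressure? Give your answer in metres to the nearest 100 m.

Scale height: H = RT/g = 290.7 × 95.7 / 1.35 = 20607 m.
Set P/P₀ = exp(−z/H) = 0.19, so z = −H ln(0.19).
−ln(0.19) = 1.6607; z = 20607 × 1.6607 = 34222 m.

z ≈ 34200 m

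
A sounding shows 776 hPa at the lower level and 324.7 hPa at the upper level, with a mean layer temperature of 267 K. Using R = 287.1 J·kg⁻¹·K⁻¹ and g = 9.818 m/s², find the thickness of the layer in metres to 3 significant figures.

Δz ≈ 6800 m

Hypsometric equation: Δz = (R T̄/g) ln(P₁/P₂).
R T̄/g = 287.1 × 267 / 9.818 = 7807.7 m.
ln(776/324.7) = ln(2.3899) = 0.87125.
Δz = 7807.7 × 0.87125 = 6802.5 m.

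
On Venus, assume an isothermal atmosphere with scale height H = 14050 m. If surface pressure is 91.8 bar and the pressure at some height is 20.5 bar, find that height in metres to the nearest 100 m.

z ≈ 21100 m

Invert the barometric formula: z = H ln(P₀/P).
P₀/P = 91.8/20.5 = 4.4780; ln(4.4780) = 1.4992.
z = 14050 × 1.4992 = 21064 m.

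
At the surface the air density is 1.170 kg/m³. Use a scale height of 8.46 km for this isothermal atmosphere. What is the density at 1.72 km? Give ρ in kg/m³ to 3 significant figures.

ρ ≈ 0.955 kg/m³

In an isothermal atmosphere, density decays like pressure: ρ = ρ₀ exp(−z/H).
z/H = 1720.0/8460.0 = 0.20331; exp(−0.20331) = 0.81603.
ρ = 1.170 × 0.81603 = 0.95476 kg/m³.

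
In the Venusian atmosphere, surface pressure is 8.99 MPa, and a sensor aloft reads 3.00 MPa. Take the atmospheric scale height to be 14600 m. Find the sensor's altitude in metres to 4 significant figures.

Invert the barometric formula: z = H ln(P₀/P).
P₀/P = 8.99/3.00 = 2.9967; ln(2.9967) = 1.0975.
z = 14600 × 1.0975 = 16023 m.

z ≈ 16020 m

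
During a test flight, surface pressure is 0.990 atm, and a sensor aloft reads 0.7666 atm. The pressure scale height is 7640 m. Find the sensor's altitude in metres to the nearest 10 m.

z ≈ 1950 m

Invert the barometric formula: z = H ln(P₀/P).
P₀/P = 0.990/0.7666 = 1.2914; ln(1.2914) = 0.25573.
z = 7640.0 × 0.25573 = 1953.8 m.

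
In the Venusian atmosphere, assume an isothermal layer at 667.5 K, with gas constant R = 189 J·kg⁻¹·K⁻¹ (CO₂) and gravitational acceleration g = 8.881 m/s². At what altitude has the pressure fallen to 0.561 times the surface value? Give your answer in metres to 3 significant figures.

Scale height: H = RT/g = 189 × 667.5 / 8.881 = 14205 m.
Set P/P₀ = exp(−z/H) = 0.561, so z = −H ln(0.561).
−ln(0.561) = 0.57803; z = 14205 × 0.57803 = 8210.9 m.

z ≈ 8210 m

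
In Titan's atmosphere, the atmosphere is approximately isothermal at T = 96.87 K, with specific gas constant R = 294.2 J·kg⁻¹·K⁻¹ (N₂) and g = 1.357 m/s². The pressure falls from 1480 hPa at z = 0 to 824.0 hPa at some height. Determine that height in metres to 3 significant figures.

z ≈ 12300 m

Scale height: H = RT/g = 294.2 × 96.87 / 1.357 = 21002 m.
Invert the barometric formula: z = H ln(P₀/P).
P₀/P = 1480/824.0 = 1.7961; ln(1.7961) = 0.58562.
z = 21002 × 0.58562 = 12299 m.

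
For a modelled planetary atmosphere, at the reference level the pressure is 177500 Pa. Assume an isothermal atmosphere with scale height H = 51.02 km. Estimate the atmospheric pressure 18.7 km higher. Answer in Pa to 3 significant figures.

Barometric formula: P = P₀ exp(−z/H).
z/H = 18700/51020 = 0.36652; exp(−0.36652) = 0.69314.
P = 177500 × 0.69314 = 123030 Pa.

P ≈ 123000 Pa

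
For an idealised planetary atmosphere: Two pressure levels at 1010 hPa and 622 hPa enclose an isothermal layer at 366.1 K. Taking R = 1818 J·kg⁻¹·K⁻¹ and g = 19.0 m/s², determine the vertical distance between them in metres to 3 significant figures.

Δz ≈ 17000 m

Hypsometric equation: Δz = (R T̄/g) ln(P₁/P₂).
R T̄/g = 1818 × 366.1 / 19.0 = 35030 m.
ln(1010/622) = ln(1.6238) = 0.48477.
Δz = 35030 × 0.48477 = 16981 m.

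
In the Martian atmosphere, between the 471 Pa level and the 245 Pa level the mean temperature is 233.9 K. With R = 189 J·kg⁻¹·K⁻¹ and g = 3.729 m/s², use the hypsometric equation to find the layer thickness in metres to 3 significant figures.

Hypsometric equation: Δz = (R T̄/g) ln(P₁/P₂).
R T̄/g = 189 × 233.9 / 3.729 = 11855 m.
ln(471/245) = ln(1.9224) = 0.65357.
Δz = 11855 × 0.65357 = 7748.1 m.

Δz ≈ 7750 m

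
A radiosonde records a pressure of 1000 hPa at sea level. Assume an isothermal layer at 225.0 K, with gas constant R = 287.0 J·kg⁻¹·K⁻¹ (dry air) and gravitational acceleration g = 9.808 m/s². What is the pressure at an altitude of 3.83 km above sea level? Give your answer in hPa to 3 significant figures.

Scale height: H = RT/g = 287.0 × 225.0 / 9.808 = 6583.9 m.
Barometric formula: P = P₀ exp(−z/H).
z/H = 3830.0/6583.9 = 0.58172; exp(−0.58172) = 0.55894.
P = 1000 × 0.55894 = 558.94 hPa.

P ≈ 559 hPa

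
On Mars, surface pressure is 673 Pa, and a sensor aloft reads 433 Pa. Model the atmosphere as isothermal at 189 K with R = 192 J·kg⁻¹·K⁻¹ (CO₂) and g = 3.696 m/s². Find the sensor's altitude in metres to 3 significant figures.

z ≈ 4330 m

Scale height: H = RT/g = 192 × 189 / 3.696 = 9818.2 m.
Invert the barometric formula: z = H ln(P₀/P).
P₀/P = 673/433 = 1.5543; ln(1.5543) = 0.44103.
z = 9818.2 × 0.44103 = 4330.1 m.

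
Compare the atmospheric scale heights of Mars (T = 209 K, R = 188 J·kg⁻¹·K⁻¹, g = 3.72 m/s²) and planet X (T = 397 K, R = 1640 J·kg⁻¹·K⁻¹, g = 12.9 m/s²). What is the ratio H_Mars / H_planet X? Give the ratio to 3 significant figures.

H_Mars/H_planet X ≈ 0.209

H = RT/g for each body.
H_Mars = 188 × 209 / 3.72 = 10562 m.
H_planet X = 1640 × 397 / 12.9 = 50471 m.
H_Mars/H_planet X = 10562/50471 = 0.20927.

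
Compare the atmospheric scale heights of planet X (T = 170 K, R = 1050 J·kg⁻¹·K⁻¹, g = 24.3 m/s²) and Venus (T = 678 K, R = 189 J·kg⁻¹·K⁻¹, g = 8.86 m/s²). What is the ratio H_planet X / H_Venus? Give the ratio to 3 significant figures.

H = RT/g for each body.
H_planet X = 1050 × 170 / 24.3 = 7345.7 m.
H_Venus = 189 × 678 / 8.86 = 14463 m.
H_planet X/H_Venus = 7345.7/14463 = 0.50790.

H_planet X/H_Venus ≈ 0.508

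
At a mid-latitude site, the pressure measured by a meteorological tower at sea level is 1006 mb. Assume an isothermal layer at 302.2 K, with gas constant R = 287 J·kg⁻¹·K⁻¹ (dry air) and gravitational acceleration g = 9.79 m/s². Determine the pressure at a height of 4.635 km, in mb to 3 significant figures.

P ≈ 596 mb

Scale height: H = RT/g = 287 × 302.2 / 9.79 = 8859.2 m.
Barometric formula: P = P₀ exp(−z/H).
z/H = 4635.0/8859.2 = 0.52318; exp(−0.52318) = 0.59263.
P = 1006 × 0.59263 = 596.19 mb.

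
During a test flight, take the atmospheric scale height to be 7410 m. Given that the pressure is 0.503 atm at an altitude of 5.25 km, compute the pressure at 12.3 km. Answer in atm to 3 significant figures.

P ≈ 0.194 atm

Between two levels, P₂ = P₁ exp(−Δz/H) with Δz = z₂ − z₁.
Δz = 12300 − 5250.0 = 7050.0 m; Δz/H = 7050.0/7410.0 = 0.95142.
P₂ = 0.503 × exp(−0.95142) = 0.503 × 0.38619 = 0.19425 atm.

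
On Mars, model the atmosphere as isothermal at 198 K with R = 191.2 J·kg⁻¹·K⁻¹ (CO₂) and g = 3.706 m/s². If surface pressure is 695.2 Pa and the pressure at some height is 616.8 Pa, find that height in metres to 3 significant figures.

z ≈ 1220 m

Scale height: H = RT/g = 191.2 × 198 / 3.706 = 10215 m.
Invert the barometric formula: z = H ln(P₀/P).
P₀/P = 695.2/616.8 = 1.1271; ln(1.1271) = 0.11965.
z = 10215 × 0.11965 = 1222.2 m.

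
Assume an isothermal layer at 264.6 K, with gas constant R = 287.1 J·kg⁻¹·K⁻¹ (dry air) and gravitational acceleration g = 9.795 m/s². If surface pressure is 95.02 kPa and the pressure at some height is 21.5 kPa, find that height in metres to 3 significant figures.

Scale height: H = RT/g = 287.1 × 264.6 / 9.795 = 7755.7 m.
Invert the barometric formula: z = H ln(P₀/P).
P₀/P = 95.02/21.5 = 4.4195; ln(4.4195) = 1.4860.
z = 7755.7 × 1.4860 = 11525 m.

z ≈ 11500 m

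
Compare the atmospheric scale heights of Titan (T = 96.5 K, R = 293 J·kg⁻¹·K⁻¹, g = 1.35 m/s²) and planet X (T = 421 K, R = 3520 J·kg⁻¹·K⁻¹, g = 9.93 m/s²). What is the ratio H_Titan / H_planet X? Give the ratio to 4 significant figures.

H_Titan/H_planet X ≈ 0.1403

H = RT/g for each body.
H_Titan = 293 × 96.5 / 1.35 = 20944 m.
H_planet X = 3520 × 421 / 9.93 = 149240 m.
H_Titan/H_planet X = 20944/149240 = 0.14034.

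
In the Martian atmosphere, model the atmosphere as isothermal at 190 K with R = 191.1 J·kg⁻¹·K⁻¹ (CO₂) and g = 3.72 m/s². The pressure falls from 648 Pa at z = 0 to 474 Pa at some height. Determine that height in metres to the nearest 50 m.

Scale height: H = RT/g = 191.1 × 190 / 3.72 = 9760.5 m.
Invert the barometric formula: z = H ln(P₀/P).
P₀/P = 648/474 = 1.3671; ln(1.3671) = 0.31269.
z = 9760.5 × 0.31269 = 3052.0 m.

z ≈ 3050 m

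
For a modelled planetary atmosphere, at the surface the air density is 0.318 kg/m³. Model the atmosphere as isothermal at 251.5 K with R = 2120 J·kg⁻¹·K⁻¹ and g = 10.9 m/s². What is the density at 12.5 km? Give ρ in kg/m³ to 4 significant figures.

ρ ≈ 0.2463 kg/m³

Scale height: H = RT/g = 2120 × 251.5 / 10.9 = 48916 m.
In an isothermal atmosphere, density decays like pressure: ρ = ρ₀ exp(−z/H).
z/H = 12500/48916 = 0.25554; exp(−0.25554) = 0.77450.
ρ = 0.318 × 0.77450 = 0.24629 kg/m³.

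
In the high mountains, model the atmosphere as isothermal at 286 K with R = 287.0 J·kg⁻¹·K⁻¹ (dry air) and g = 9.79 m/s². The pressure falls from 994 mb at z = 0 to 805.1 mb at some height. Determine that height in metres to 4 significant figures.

z ≈ 1767 m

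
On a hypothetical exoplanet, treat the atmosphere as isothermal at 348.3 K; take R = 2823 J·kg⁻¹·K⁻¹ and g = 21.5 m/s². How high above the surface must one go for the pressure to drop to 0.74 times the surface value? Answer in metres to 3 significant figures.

z ≈ 13800 m

Scale height: H = RT/g = 2823 × 348.3 / 21.5 = 45733 m.
Set P/P₀ = exp(−z/H) = 0.74, so z = −H ln(0.74).
−ln(0.74) = 0.30111; z = 45733 × 0.30111 = 13771 m.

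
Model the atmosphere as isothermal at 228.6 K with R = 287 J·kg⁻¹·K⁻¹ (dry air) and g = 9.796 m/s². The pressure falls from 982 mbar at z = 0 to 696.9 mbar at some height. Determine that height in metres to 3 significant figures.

Scale height: H = RT/g = 287 × 228.6 / 9.796 = 6697.4 m.
Invert the barometric formula: z = H ln(P₀/P).
P₀/P = 982/696.9 = 1.4091; ln(1.4091) = 0.34295.
z = 6697.4 × 0.34295 = 2296.9 m.

z ≈ 2300 m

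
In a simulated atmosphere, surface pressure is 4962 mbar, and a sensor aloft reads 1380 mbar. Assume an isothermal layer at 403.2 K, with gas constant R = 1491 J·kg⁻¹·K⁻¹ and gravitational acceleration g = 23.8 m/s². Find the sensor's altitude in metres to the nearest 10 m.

z ≈ 32320 m

Scale height: H = RT/g = 1491 × 403.2 / 23.8 = 25259 m.
Invert the barometric formula: z = H ln(P₀/P).
P₀/P = 4962/1380 = 3.5957; ln(3.5957) = 1.2797.
z = 25259 × 1.2797 = 32324 m.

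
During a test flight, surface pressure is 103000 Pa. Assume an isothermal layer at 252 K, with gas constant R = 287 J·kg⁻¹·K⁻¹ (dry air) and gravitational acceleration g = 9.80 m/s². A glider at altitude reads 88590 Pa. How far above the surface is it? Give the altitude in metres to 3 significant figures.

Scale height: H = RT/g = 287 × 252 / 9.80 = 7380.0 m.
Invert the barometric formula: z = H ln(P₀/P).
P₀/P = 103000/88590 = 1.1627; ln(1.1627) = 0.15074.
z = 7380.0 × 0.15074 = 1112.5 m.

z ≈ 1110 m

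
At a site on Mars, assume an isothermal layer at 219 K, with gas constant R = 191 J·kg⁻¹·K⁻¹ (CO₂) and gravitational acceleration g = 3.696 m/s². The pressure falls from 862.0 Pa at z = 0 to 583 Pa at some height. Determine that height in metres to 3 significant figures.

z ≈ 4430 m

Scale height: H = RT/g = 191 × 219 / 3.696 = 11317 m.
Invert the barometric formula: z = H ln(P₀/P).
P₀/P = 862.0/583 = 1.4786; ln(1.4786) = 0.39110.
z = 11317 × 0.39110 = 4426.1 m.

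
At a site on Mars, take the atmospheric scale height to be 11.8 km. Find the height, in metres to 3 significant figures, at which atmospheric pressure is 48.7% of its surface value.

z ≈ 8490 m

Set P/P₀ = exp(−z/H) = 0.487, so z = −H ln(0.487).
−ln(0.487) = 0.71949; z = 11800 × 0.71949 = 8490.0 m.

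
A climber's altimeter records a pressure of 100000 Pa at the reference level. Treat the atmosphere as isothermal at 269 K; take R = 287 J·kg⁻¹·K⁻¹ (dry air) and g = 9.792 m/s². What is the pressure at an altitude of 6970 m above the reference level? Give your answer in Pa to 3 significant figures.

Scale height: H = RT/g = 287 × 269 / 9.792 = 7884.3 m.
Barometric formula: P = P₀ exp(−z/H).
z/H = 6970.0/7884.3 = 0.88404; exp(−0.88404) = 0.41311.
P = 100000 × 0.41311 = 41311 Pa.

P ≈ 41300 Pa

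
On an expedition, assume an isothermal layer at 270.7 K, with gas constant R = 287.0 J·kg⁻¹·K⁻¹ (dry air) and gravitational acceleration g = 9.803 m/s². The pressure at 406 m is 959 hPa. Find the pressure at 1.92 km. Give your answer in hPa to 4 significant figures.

P ≈ 792.2 hPa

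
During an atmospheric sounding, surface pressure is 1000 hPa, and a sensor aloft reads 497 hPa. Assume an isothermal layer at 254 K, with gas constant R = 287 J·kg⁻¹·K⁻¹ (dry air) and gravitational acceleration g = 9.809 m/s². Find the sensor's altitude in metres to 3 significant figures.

Scale height: H = RT/g = 287 × 254 / 9.809 = 7431.7 m.
Invert the barometric formula: z = H ln(P₀/P).
P₀/P = 1000/497 = 2.0121; ln(2.0121) = 0.69918.
z = 7431.7 × 0.69918 = 5196.1 m.

z ≈ 5200 m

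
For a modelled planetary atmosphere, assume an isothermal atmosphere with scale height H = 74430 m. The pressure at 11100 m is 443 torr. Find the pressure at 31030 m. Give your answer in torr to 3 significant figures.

P ≈ 339 torr

Between two levels, P₂ = P₁ exp(−Δz/H) with Δz = z₂ − z₁.
Δz = 31030 − 11100 = 19930 m; Δz/H = 19930/74430 = 0.26777.
P₂ = 443 × exp(−0.26777) = 443 × 0.76508 = 338.93 torr.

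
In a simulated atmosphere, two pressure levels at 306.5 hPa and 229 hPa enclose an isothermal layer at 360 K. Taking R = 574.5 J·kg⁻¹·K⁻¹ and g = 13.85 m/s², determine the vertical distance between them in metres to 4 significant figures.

Hypsometric equation: Δz = (R T̄/g) ln(P₁/P₂).
R T̄/g = 574.5 × 360 / 13.85 = 14933 m.
ln(306.5/229) = ln(1.3384) = 0.29147.
Δz = 14933 × 0.29147 = 4352.5 m.

Δz ≈ 4353 m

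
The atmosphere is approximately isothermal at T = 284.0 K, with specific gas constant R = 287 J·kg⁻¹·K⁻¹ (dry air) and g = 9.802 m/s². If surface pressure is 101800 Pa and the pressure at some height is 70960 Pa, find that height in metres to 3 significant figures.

z ≈ 3000 m

Scale height: H = RT/g = 287 × 284.0 / 9.802 = 8315.4 m.
Invert the barometric formula: z = H ln(P₀/P).
P₀/P = 101800/70960 = 1.4346; ln(1.4346) = 0.36089.
z = 8315.4 × 0.36089 = 3000.9 m.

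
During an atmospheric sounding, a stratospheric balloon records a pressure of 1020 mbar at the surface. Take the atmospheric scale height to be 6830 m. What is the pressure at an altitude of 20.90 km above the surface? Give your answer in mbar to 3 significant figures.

P ≈ 47.8 mbar

Barometric formula: P = P₀ exp(−z/H).
z/H = 20900/6830.0 = 3.0600; exp(−3.0600) = 0.046888.
P = 1020 × 0.046888 = 47.826 mbar.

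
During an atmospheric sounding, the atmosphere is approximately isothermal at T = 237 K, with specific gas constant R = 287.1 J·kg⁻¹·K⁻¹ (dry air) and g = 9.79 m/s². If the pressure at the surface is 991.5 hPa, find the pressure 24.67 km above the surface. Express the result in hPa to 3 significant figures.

Scale height: H = RT/g = 287.1 × 237 / 9.79 = 6950.2 m.
Barometric formula: P = P₀ exp(−z/H).
z/H = 24670/6950.2 = 3.5495; exp(−3.5495) = 0.028739.
P = 991.5 × 0.028739 = 28.495 hPa.

P ≈ 28.5 hPa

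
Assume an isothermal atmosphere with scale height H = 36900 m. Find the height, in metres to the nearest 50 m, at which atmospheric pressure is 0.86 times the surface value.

z ≈ 5550 m

Set P/P₀ = exp(−z/H) = 0.86, so z = −H ln(0.86).
−ln(0.86) = 0.15082; z = 36900 × 0.15082 = 5565.3 m.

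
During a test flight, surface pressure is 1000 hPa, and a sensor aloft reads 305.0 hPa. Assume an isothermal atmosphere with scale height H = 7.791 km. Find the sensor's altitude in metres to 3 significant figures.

z ≈ 9250 m

Invert the barometric formula: z = H ln(P₀/P).
P₀/P = 1000/305.0 = 3.2787; ln(3.2787) = 1.1874.
z = 7791.0 × 1.1874 = 9251.0 m.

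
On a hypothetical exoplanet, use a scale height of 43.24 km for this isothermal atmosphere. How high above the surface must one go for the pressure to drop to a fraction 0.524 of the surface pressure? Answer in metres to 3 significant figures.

z ≈ 27900 m

Set P/P₀ = exp(−z/H) = 0.524, so z = −H ln(0.524).
−ln(0.524) = 0.64626; z = 43240 × 0.64626 = 27944 m.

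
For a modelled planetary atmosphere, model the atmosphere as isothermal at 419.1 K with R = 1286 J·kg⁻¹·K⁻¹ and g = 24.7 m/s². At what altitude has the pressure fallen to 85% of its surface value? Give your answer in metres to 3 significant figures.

Scale height: H = RT/g = 1286 × 419.1 / 24.7 = 21820 m.
Set P/P₀ = exp(−z/H) = 0.85, so z = −H ln(0.85).
−ln(0.85) = 0.16252; z = 21820 × 0.16252 = 3546.2 m.

z ≈ 3550 m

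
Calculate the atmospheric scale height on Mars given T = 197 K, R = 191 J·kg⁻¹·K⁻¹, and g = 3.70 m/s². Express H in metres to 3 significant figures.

H ≈ 10200 m

The scale height of an isothermal atmosphere is H = RT/g.
H = 191 × 197 / 3.70 = 37627/3.70 = 10169 m.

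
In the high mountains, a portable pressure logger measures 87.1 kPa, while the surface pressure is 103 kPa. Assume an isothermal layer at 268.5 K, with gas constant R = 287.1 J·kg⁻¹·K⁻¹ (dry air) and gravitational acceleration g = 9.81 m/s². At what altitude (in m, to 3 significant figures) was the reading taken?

z ≈ 1320 m

Scale height: H = RT/g = 287.1 × 268.5 / 9.81 = 7857.9 m.
Invert the barometric formula: z = H ln(P₀/P).
P₀/P = 103/87.1 = 1.1825; ln(1.1825) = 0.16763.
z = 7857.9 × 0.16763 = 1317.2 m.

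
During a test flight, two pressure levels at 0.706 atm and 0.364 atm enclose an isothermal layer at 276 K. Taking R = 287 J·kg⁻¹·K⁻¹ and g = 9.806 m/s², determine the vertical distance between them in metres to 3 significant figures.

Δz ≈ 5350 m

Hypsometric equation: Δz = (R T̄/g) ln(P₁/P₂).
R T̄/g = 287 × 276 / 9.806 = 8077.9 m.
ln(0.706/0.364) = ln(1.9396) = 0.66248.
Δz = 8077.9 × 0.66248 = 5351.4 m.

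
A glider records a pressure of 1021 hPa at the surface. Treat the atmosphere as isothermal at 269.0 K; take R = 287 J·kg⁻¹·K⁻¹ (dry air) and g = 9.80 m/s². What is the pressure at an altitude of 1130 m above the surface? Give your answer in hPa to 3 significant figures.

P ≈ 885 hPa

Scale height: H = RT/g = 287 × 269.0 / 9.80 = 7877.9 m.
Barometric formula: P = P₀ exp(−z/H).
z/H = 1130.0/7877.9 = 0.14344; exp(−0.14344) = 0.86637.
P = 1021 × 0.86637 = 884.56 hPa.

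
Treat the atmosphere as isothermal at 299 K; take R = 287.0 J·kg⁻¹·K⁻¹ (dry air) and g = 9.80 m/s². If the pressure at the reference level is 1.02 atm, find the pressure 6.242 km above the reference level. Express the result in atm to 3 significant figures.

P ≈ 0.500 atm

Scale height: H = RT/g = 287.0 × 299 / 9.80 = 8756.4 m.
Barometric formula: P = P₀ exp(−z/H).
z/H = 6242.0/8756.4 = 0.71285; exp(−0.71285) = 0.49025.
P = 1.02 × 0.49025 = 0.50006 atm.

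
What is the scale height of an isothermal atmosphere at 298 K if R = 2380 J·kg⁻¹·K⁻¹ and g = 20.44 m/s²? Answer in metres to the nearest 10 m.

The scale height of an isothermal atmosphere is H = RT/g.
H = 2380 × 298 / 20.44 = 709240/20.44 = 34699 m.

H ≈ 34700 m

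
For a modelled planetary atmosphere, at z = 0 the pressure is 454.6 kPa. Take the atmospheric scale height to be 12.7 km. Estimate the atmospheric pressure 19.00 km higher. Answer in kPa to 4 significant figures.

Barometric formula: P = P₀ exp(−z/H).
z/H = 19000/12700 = 1.4961; exp(−1.4961) = 0.22400.
P = 454.6 × 0.22400 = 101.83 kPa.

P ≈ 101.8 kPa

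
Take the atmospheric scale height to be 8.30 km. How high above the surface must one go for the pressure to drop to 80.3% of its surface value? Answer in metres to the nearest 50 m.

Set P/P₀ = exp(−z/H) = 0.803, so z = −H ln(0.803).
−ln(0.803) = 0.21940; z = 8300.0 × 0.21940 = 1821.0 m.

z ≈ 1800 m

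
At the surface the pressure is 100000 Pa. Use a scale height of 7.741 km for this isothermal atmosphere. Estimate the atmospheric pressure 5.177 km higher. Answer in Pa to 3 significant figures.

Barometric formula: P = P₀ exp(−z/H).
z/H = 5177.0/7741.0 = 0.66878; exp(−0.66878) = 0.51233.
P = 100000 × 0.51233 = 51233 Pa.

P ≈ 51200 Pa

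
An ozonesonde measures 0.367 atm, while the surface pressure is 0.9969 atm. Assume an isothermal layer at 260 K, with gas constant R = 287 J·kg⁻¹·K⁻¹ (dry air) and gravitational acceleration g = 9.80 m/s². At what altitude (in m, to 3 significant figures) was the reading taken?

z ≈ 7610 m

Scale height: H = RT/g = 287 × 260 / 9.80 = 7614.3 m.
Invert the barometric formula: z = H ln(P₀/P).
P₀/P = 0.9969/0.367 = 2.7163; ln(2.7163) = 0.99927.
z = 7614.3 × 0.99927 = 7608.7 m.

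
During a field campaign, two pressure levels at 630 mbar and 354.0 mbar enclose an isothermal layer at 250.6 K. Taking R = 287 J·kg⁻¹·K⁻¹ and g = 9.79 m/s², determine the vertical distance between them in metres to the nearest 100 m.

Hypsometric equation: Δz = (R T̄/g) ln(P₁/P₂).
R T̄/g = 287 × 250.6 / 9.79 = 7346.5 m.
ln(630/354.0) = ln(1.7797) = 0.57644.
Δz = 7346.5 × 0.57644 = 4234.8 m.

Δz ≈ 4200 m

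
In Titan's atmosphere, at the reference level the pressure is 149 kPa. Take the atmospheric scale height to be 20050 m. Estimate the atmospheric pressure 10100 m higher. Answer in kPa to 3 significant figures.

Barometric formula: P = P₀ exp(−z/H).
z/H = 10100/20050 = 0.50374; exp(−0.50374) = 0.60427.
P = 149 × 0.60427 = 90.036 kPa.

P ≈ 90.0 kPa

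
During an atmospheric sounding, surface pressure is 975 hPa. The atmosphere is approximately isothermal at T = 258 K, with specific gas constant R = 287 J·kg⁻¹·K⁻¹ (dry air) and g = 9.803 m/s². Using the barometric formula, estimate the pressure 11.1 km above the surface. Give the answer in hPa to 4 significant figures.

P ≈ 224.3 hPa

Scale height: H = RT/g = 287 × 258 / 9.803 = 7553.4 m.
Barometric formula: P = P₀ exp(−z/H).
z/H = 11100/7553.4 = 1.4695; exp(−1.4695) = 0.23004.
P = 975 × 0.23004 = 224.29 hPa.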